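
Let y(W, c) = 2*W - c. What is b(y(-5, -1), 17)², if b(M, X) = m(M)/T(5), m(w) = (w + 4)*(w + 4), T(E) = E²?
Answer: 1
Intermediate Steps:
m(w) = (4 + w)² (m(w) = (4 + w)*(4 + w) = (4 + w)²)
y(W, c) = -c + 2*W
b(M, X) = (4 + M)²/25 (b(M, X) = (4 + M)²/(5²) = (4 + M)²/25)
b(y(-5, -1), 17)² = ((4 + (-1*(-1) + 2*(-5)))²/25)² = ((4 + (1 - 10))²/25)² = ((4 - 9)²/25)² = ((1/25)*(-5)²)² = ((1/25)*25)² = 1² = 1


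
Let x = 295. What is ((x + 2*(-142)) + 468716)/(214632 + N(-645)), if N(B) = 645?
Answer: 468727/215277 ≈ 2.1773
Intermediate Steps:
((x + 2*(-142)) + 468716)/(214632 + N(-645)) = ((295 + 2*(-142)) + 468716)/(214632 + 645) = ((295 - 284) + 468716)/215277 = (11 + 468716)*(1/215277) = 468727*(1/215277) = 468727/215277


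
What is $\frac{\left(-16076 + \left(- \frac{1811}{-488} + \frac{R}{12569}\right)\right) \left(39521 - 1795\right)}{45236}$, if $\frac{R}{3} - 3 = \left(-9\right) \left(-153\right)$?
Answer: $- \frac{1859516959990859}{138731393296} \approx -13404.0$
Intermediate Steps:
$R = 4140$ ($R = 9 + 3 \left(\left(-9\right) \left(-153\right)\right) = 9 + 3 \cdot 1377 = 9 + 4131 = 4140$)
$\frac{\left(-16076 + \left(- \frac{1811}{-488} + \frac{R}{12569}\right)\right) \left(39521 - 1795\right)}{45236} = \frac{\left(-16076 + \left(- \frac{1811}{-488} + \frac{4140}{12569}\right)\right) \left(39521 - 1795\right)}{45236} = \left(-16076 + \left(\left(-1811\right) \left(- \frac{1}{488}\right) + 4140 \cdot \frac{1}{12569}\right)\right) 37726 \cdot \frac{1}{45236} = \left(-16076 + \left(\frac{1811}{488} + \frac{4140}{12569}\right)\right) 37726 \cdot \frac{1}{45236} = \left(-16076 + \frac{24782779}{6133672}\right) 37726 \cdot \frac{1}{45236} = \left(- \frac{98580128293}{6133672}\right) 37726 \cdot \frac{1}{45236} = \left(- \frac{1859516959990859}{3066836}\right) \frac{1}{45236} = - \frac{1859516959990859}{138731393296}$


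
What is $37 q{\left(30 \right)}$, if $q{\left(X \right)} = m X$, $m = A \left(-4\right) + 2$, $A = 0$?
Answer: $2220$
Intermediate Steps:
$m = 2$ ($m = 0 \left(-4\right) + 2 = 0 + 2 = 2$)
$q{\left(X \right)} = 2 X$
$37 q{\left(30 \right)} = 37 \cdot 2 \cdot 30 = 37 \cdot 60 = 2220$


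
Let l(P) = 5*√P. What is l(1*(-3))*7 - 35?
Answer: -35 + 35*I*√3 ≈ -35.0 + 60.622*I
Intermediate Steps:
l(1*(-3))*7 - 35 = (5*√(1*(-3)))*7 - 35 = (5*√(-3))*7 - 35 = (5*(I*√3))*7 - 35 = (5*I*√3)*7 - 35 = 35*I*√3 - 35 = -35 + 35*I*√3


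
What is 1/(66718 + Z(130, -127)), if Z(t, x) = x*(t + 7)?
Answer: 1/49319 ≈ 2.0276e-5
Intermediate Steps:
Z(t, x) = x*(7 + t)
1/(66718 + Z(130, -127)) = 1/(66718 - 127*(7 + 130)) = 1/(66718 - 127*137) = 1/(66718 - 17399) = 1/49319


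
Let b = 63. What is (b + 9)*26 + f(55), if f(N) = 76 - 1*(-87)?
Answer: 2035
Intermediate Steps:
f(N) = 163 (f(N) = 76 + 87 = 163)
(b + 9)*26 + f(55) = (63 + 9)*26 + 163 = 72*26 + 163 = 1872 + 163 = 2035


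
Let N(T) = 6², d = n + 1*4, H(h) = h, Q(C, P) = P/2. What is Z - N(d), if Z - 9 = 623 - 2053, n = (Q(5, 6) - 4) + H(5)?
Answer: -1457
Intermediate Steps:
Q(C, P) = P/2 (Q(C, P) = P*(½) = P/2)
n = 4 (n = ((½)*6 - 4) + 5 = (3 - 4) + 5 = -1 + 5 = 4)
Z = -1421 (Z = 9 + (623 - 2053) = 9 - 1430 = -1421)
d = 8 (d = 4 + 1*4 = 4 + 4 = 8)
N(T) = 36
Z - N(d) = -1421 - 1*36 = -1421 - 36 = -1457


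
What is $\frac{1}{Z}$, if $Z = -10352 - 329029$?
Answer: $- \frac{1}{339381} \approx -2.9465 \cdot 10^{-6}$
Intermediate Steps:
$Z = -339381$ ($Z = -10352 - 329029 = -339381$)
$\frac{1}{Z} = \frac{1}{-339381} = - \frac{1}{339381}$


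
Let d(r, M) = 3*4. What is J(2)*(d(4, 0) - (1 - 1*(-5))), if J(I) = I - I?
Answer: 0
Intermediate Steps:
d(r, M) = 12
J(I) = 0
J(2)*(d(4, 0) - (1 - 1*(-5))) = 0*(12 - (1 - 1*(-5))) = 0*(12 - (1 + 5)) = 0*(12 - 1*6) = 0*(12 - 6) = 0*6 = 0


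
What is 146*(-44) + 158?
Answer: -6266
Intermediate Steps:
146*(-44) + 158 = -6424 + 158 = -6266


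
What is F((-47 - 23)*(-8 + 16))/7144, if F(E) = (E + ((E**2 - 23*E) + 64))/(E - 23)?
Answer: -40748/520619 ≈ -0.078268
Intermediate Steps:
F(E) = (64 + E**2 - 22*E)/(-23 + E) (F(E) = (E + (64 + E**2 - 23*E))/(-23 + E) = (64 + E**2 - 22*E)/(-23 + E))
F((-47 - 23)*(-8 + 16))/7144 = ((64 + ((-47 - 23)*(-8 + 16))**2 - 22*(-47 - 23)*(-8 + 16))/(-23 + (-47 - 23)*(-8 + 16)))/7144 = ((64 + (-70*8)**2 - (-1540)*8)/(-23 - 70*8))*(1/7144) = ((64 + (-560)**2 - 22*(-560))/(-23 - 560))*(1/7144) = ((64 + 313600 + 12320)/(-583))*(1/7144) = -1/583*325984*(1/7144) = -325984/583*1/7144 = -40748/520619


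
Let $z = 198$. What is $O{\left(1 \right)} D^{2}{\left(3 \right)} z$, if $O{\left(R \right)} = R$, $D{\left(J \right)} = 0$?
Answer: $0$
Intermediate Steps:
$O{\left(1 \right)} D^{2}{\left(3 \right)} z = 1 \cdot 0^{2} \cdot 198 = 1 \cdot 0 \cdot 198 = 0 \cdot 198 = 0$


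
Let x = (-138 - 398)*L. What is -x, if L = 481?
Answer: 257816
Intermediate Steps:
x = -257816 (x = (-138 - 398)*481 = -536*481 = -257816)
-x = -1*(-257816) = 257816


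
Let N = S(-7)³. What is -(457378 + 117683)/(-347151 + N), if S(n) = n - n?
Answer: 191687/115717 ≈ 1.6565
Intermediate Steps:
S(n) = 0
N = 0 (N = 0³ = 0)
-(457378 + 117683)/(-347151 + N) = -(457378 + 117683)/(-347151 + 0) = -575061/(-347151) = -575061*(-1)/347151 = -1*(-191687/115717) = 191687/115717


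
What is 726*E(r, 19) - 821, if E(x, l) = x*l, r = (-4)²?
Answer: 219883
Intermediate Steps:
r = 16
E(x, l) = l*x
726*E(r, 19) - 821 = 726*(19*16) - 821 = 726*304 - 821 = 220704 - 821 = 219883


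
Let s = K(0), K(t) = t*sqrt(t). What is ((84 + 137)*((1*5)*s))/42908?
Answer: 0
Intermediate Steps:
K(t) = t**(3/2)
s = 0 (s = 0**(3/2) = 0)
((84 + 137)*((1*5)*s))/42908 = ((84 + 137)*((1*5)*0))/42908 = (221*(5*0))*(1/42908) = (221*0)*(1/42908) = 0*(1/42908) = 0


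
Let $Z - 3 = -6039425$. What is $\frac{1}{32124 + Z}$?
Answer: $- \frac{1}{6007298} \approx -1.6646 \cdot 10^{-7}$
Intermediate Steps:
$Z = -6039422$ ($Z = 3 - 6039425 = -6039422$)
$\frac{1}{32124 + Z} = \frac{1}{32124 - 6039422} = \frac{1}{-6007298} = - \frac{1}{6007298}$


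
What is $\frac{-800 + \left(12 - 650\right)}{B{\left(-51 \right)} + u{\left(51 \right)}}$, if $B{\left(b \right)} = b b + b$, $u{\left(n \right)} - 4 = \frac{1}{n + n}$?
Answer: $- \frac{146676}{260509} \approx -0.56304$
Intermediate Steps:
$u{\left(n \right)} = 4 + \frac{1}{2 n}$ ($u{\left(n \right)} = 4 + \frac{1}{n + n} = 4 + \frac{1}{2 n}$)
$B{\left(b \right)} = b + b^{2}$ ($B{\left(b \right)} = b^{2} + b = b + b^{2}$)
$\frac{-800 + \left(12 - 650\right)}{B{\left(-51 \right)} + u{\left(51 \right)}} = \frac{-800 + \left(12 - 650\right)}{- 51 \left(1 - 51\right) + \left(4 + \frac{1}{2 \cdot 51}\right)} = \frac{-800 + \left(12 - 650\right)}{\left(-51\right) \left(-50\right) + \left(4 + \frac{1}{2} \cdot \frac{1}{51}\right)} = \frac{-800 - 638}{2550 + \left(4 + \frac{1}{102}\right)} = - \frac{1438}{2550 + \frac{409}{102}} = - \frac{1438}{\frac{260509}{102}} = \left(-1438\right) \frac{102}{260509} = - \frac{146676}{260509}$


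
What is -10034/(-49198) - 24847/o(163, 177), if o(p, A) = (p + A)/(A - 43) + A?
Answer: -40890811158/295901371 ≈ -138.19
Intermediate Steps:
o(p, A) = A + (A + p)/(-43 + A) (o(p, A) = (A + p)/(-43 + A) + A = A + (A + p)/(-43 + A))
-10034/(-49198) - 24847/o(163, 177) = -10034/(-49198) - 24847*(-43 + 177)/(163 + 177² - 42*177) = -10034*(-1/49198) - 24847*134/(163 + 31329 - 7434) = 5017/24599 - 24847/((1/134)*24058) = 5017/24599 - 24847/12029/67 = 5017/24599 - 24847*67/12029 = 5017/24599 - 1664749/12029 = -40890811158/295901371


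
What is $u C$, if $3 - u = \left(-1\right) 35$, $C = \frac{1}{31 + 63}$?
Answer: $\frac{19}{47} \approx 0.40426$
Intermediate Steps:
$C = \frac{1}{94} \approx 0.010638$
$u = 38$ ($u = 3 - \left(-1\right) 35 = 3 - -35 = 3 + 35 = 38$)
$u C = 38 \cdot \frac{1}{94} = \frac{19}{47}$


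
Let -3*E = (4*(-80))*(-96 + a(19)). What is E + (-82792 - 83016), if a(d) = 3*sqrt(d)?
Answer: -176048 + 320*sqrt(19) ≈ -1.7465e+5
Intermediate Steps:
E = -10240 + 320*sqrt(19) (E = -4*(-80)*(-96 + 3*sqrt(19))/3 = -(-320)*(-96 + 3*sqrt(19))/3 = -(30720 - 960*sqrt(19))/3 = -10240 + 320*sqrt(19) ≈ -8845.2)
E + (-82792 - 83016) = (-10240 + 320*sqrt(19)) + (-82792 - 83016) = (-10240 + 320*sqrt(19)) - 165808 = -176048 + 320*sqrt(19)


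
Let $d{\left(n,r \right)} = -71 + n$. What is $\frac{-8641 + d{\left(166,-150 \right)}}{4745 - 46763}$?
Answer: $\frac{4273}{21009} \approx 0.20339$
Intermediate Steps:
$\frac{-8641 + d{\left(166,-150 \right)}}{4745 - 46763} = \frac{-8641 + \left(-71 + 166\right)}{4745 - 46763} = \frac{-8641 + 95}{-42018} = \left(-8546\right) \left(- \frac{1}{42018}\right) = \frac{4273}{21009}$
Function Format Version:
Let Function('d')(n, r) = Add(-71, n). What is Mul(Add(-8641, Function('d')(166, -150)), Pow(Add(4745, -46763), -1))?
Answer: Rational(4273, 21009) ≈ 0.20339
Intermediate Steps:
Mul(Add(-8641, Function('d')(166, -150)), Pow(Add(4745, -46763), -1)) = Mul(Add(-8641, Add(-71, 166)), Pow(Add(4745, -46763), -1)) = Mul(Add(-8641, 95), Pow(-42018, -1)) = Mul(-8546, Rational(-1, 42018)) = Rational(4273, 21009)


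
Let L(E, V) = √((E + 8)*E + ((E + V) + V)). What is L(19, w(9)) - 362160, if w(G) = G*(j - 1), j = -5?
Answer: -362160 + 2*√106 ≈ -3.6214e+5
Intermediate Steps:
w(G) = -6*G (w(G) = G*(-5 - 1) = G*(-6) = -6*G)
L(E, V) = √(E + 2*V + E*(8 + E)) (L(E, V) = √((8 + E)*E + (E + 2*V)) = √(E*(8 + E) + (E + 2*V)) = √(E + 2*V + E*(8 + E)))
L(19, w(9)) - 362160 = √(19² + 2*(-6*9) + 9*19) - 362160 = √(361 + 2*(-54) + 171) - 362160 = √(361 - 108 + 171) - 362160 = √424 - 362160 = 2*√106 - 362160 = -362160 + 2*√106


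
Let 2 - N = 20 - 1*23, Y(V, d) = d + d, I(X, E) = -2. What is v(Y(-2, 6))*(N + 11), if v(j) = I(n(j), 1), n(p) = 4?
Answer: -32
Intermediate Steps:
Y(V, d) = 2*d
v(j) = -2
N = 5 (N = 2 - (20 - 1*23) = 2 - (20 - 23) = 2 - 1*(-3) = 2 + 3 = 5)
v(Y(-2, 6))*(N + 11) = -2*(5 + 11) = -2*16 = -32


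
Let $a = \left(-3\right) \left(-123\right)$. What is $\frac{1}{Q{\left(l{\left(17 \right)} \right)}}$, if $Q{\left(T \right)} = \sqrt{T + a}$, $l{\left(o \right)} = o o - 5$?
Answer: $\frac{\sqrt{653}}{653} \approx 0.039133$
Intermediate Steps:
$l{\left(o \right)} = -5 + o^{2}$ ($l{\left(o \right)} = o^{2} - 5 = -5 + o^{2}$)
$a = 369$
$Q{\left(T \right)} = \sqrt{369 + T}$ ($Q{\left(T \right)} = \sqrt{T + 369} = \sqrt{369 + T}$)
$\frac{1}{Q{\left(l{\left(17 \right)} \right)}} = \frac{1}{\sqrt{369 - \left(5 - 17^{2}\right)}} = \frac{1}{\sqrt{369 + \left(-5 + 289\right)}} = \frac{1}{\sqrt{369 + 284}} = \frac{1}{\sqrt{653}} = \frac{\sqrt{653}}{653}$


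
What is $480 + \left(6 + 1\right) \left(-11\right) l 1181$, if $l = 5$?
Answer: $-454205$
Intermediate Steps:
$480 + \left(6 + 1\right) \left(-11\right) l 1181 = 480 + \left(6 + 1\right) \left(-11\right) 5 \cdot 1181 = 480 + 7 \left(-11\right) 5 \cdot 1181 = 480 + \left(-77\right) 5 \cdot 1181 = 480 - 454685 = -454205$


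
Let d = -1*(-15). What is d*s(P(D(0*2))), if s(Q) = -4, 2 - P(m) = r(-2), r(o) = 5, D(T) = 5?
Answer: -60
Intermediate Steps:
P(m) = -3 (P(m) = 2 - 1*5 = 2 - 5 = -3)
d = 15
d*s(P(D(0*2))) = 15*(-4) = -60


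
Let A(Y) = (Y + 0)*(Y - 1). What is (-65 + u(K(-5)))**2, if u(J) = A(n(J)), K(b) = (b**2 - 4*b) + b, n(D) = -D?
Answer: 2480625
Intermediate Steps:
n(D) = -D
K(b) = b**2 - 3*b
A(Y) = Y*(-1 + Y)
u(J) = -J*(-1 - J) (u(J) = (-J)*(-1 - J) = -J*(-1 - J))
(-65 + u(K(-5)))**2 = (-65 + (-5*(-3 - 5))*(1 - 5*(-3 - 5)))**2 = (-65 + (-5*(-8))*(1 - 5*(-8)))**2 = (-65 + 40*(1 + 40))**2 = (-65 + 40*41)**2 = (-65 + 1640)**2 = 1575**2 = 2480625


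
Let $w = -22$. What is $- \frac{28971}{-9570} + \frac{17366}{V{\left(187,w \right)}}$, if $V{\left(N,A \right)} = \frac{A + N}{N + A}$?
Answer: $\frac{1910593}{110} \approx 17369.0$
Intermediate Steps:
$V{\left(N,A \right)} = 1$ ($V{\left(N,A \right)} = \frac{A + N}{A + N} = 1$)
$- \frac{28971}{-9570} + \frac{17366}{V{\left(187,w \right)}} = - \frac{28971}{-9570} + \frac{17366}{1} = \left(-28971\right) \left(- \frac{1}{9570}\right) + 17366 \cdot 1 = \frac{333}{110} + 17366 = \frac{1910593}{110}$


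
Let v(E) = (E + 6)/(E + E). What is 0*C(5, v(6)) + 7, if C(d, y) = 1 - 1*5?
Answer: 7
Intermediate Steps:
v(E) = (6 + E)/(2*E) (v(E) = (6 + E)/((2*E)) = (6 + E)*(1/(2*E)) = (6 + E)/(2*E))
C(d, y) = -4 (C(d, y) = 1 - 5 = -4)
0*C(5, v(6)) + 7 = 0*(-4) + 7 = 0 + 7 = 7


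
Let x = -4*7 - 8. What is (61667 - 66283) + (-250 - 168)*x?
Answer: 10432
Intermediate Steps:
x = -36 (x = -28 - 8 = -36)
(61667 - 66283) + (-250 - 168)*x = (61667 - 66283) + (-250 - 168)*(-36) = -4616 - 418*(-36) = -4616 + 15048 = 10432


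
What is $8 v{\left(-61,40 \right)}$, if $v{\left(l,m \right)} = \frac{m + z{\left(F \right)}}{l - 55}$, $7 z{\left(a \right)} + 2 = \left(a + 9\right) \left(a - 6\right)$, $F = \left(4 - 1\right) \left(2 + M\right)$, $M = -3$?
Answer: $- \frac{64}{29} \approx -2.2069$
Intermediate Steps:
$F = -3$ ($F = \left(4 - 1\right) \left(2 - 3\right) = 3 \left(-1\right) = -3$)
$z{\left(a \right)} = - \frac{2}{7} + \frac{\left(-6 + a\right) \left(9 + a\right)}{7}$ ($z{\left(a \right)} = - \frac{2}{7} + \frac{\left(a + 9\right) \left(a - 6\right)}{7} = - \frac{2}{7} + \frac{\left(9 + a\right) \left(-6 + a\right)}{7} = - \frac{2}{7} + \frac{\left(-6 + a\right) \left(9 + a\right)}{7}$)
$v{\left(l,m \right)} = \frac{-8 + m}{-55 + l}$ ($v{\left(l,m \right)} = \frac{m + \left(-8 + \frac{\left(-3\right)^{2}}{7} + \frac{3}{7} \left(-3\right)\right)}{l - 55} = \frac{m - 8}{-55 + l} = \frac{-8 + m}{-55 + l}$)
$8 v{\left(-61,40 \right)} = 8 \frac{-8 + 40}{-55 - 61} = 8 \frac{1}{-116} \cdot 32 = 8 \left(\left(- \frac{1}{116}\right) 32\right) = 8 \left(- \frac{8}{29}\right) = - \frac{64}{29}$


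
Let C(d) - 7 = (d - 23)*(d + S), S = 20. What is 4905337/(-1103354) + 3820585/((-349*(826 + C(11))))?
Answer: -5004672506683/177517521706 ≈ -28.193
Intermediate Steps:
C(d) = 7 + (-23 + d)*(20 + d) (C(d) = 7 + (d - 23)*(d + 20) = 7 + (-23 + d)*(20 + d))
4905337/(-1103354) + 3820585/((-349*(826 + C(11)))) = 4905337/(-1103354) + 3820585/((-349*(826 + (-453 + 11² - 3*11)))) = 4905337*(-1/1103354) + 3820585/((-349*(826 + (-453 + 121 - 33)))) = -4905337/1103354 + 3820585/((-349*(826 - 365))) = -4905337/1103354 + 3820585/((-349*461)) = -4905337/1103354 + 3820585/(-160889) = -4905337/1103354 + 3820585*(-1/160889) = -4905337/1103354 - 3820585/160889 = -5004672506683/177517521706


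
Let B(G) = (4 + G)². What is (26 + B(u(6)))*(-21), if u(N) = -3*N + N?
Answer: -1890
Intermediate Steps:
u(N) = -2*N
(26 + B(u(6)))*(-21) = (26 + (4 - 2*6)²)*(-21) = (26 + (4 - 12)²)*(-21) = (26 + (-8)²)*(-21) = (26 + 64)*(-21) = 90*(-21) = -1890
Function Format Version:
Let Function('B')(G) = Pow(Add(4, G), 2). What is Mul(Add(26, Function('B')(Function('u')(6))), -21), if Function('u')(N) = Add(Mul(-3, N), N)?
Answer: -1890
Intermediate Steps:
Function('u')(N) = Mul(-2, N)
Mul(Add(26, Function('B')(Function('u')(6))), -21) = Mul(Add(26, Pow(Add(4, Mul(-2, 6)), 2)), -21) = Mul(Add(26, Pow(Add(4, -12), 2)), -21) = Mul(Add(26, Pow(-8, 2)), -21) = Mul(Add(26, 64), -21) = Mul(90, -21) = -1890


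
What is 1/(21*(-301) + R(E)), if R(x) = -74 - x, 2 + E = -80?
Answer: -1/6313 ≈ -0.00015840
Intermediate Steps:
E = -82 (E = -2 - 80 = -82)
1/(21*(-301) + R(E)) = 1/(21*(-301) + (-74 - 1*(-82))) = 1/(-6321 + (-74 + 82)) = 1/(-6321 + 8) = 1/(-6313) = -1/6313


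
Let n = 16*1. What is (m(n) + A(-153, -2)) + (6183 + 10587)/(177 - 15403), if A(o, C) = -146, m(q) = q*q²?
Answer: 30062965/7613 ≈ 3948.9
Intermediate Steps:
n = 16
m(q) = q³
(m(n) + A(-153, -2)) + (6183 + 10587)/(177 - 15403) = (16³ - 146) + (6183 + 10587)/(177 - 15403) = (4096 - 146) + 16770/(-15226) = 3950 + 16770*(-1/15226) = 3950 - 8385/7613 = 30062965/7613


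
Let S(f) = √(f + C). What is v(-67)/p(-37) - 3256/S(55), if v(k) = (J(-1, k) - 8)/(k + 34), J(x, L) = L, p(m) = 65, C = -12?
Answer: 5/143 - 3256*√43/43 ≈ -496.50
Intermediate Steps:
S(f) = √(-12 + f) (S(f) = √(f - 12) = √(-12 + f))
v(k) = (-8 + k)/(34 + k) (v(k) = (k - 8)/(k + 34) = (-8 + k)/(34 + k))
v(-67)/p(-37) - 3256/S(55) = ((-8 - 67)/(34 - 67))/65 - 3256/√(-12 + 55) = (-75/(-33))*(1/65) - 3256*√43/43 = -1/33*(-75)*(1/65) - 3256*√43/43 = (25/11)*(1/65) - 3256*√43/43 = 5/143 - 3256*√43/43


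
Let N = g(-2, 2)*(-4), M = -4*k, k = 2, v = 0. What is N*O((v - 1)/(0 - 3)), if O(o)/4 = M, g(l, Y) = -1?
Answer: -128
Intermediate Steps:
M = -8 (M = -4*2 = -8)
N = 4 (N = -1*(-4) = 4)
O(o) = -32 (O(o) = 4*(-8) = -32)
N*O((v - 1)/(0 - 3)) = 4*(-32) = -128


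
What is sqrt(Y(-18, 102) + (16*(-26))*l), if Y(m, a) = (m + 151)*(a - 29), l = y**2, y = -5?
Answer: I*sqrt(691) ≈ 26.287*I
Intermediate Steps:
l = 25 (l = (-5)**2 = 25)
Y(m, a) = (-29 + a)*(151 + m) (Y(m, a) = (151 + m)*(-29 + a) = (-29 + a)*(151 + m))
sqrt(Y(-18, 102) + (16*(-26))*l) = sqrt((-4379 - 29*(-18) + 151*102 + 102*(-18)) + (16*(-26))*25) = sqrt((-4379 + 522 + 15402 - 1836) - 416*25) = sqrt(9709 - 10400) = sqrt(-691) = I*sqrt(691)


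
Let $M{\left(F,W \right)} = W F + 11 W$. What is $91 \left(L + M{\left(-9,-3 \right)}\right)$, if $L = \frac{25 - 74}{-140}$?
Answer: $- \frac{10283}{20} \approx -514.15$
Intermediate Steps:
$M{\left(F,W \right)} = 11 W + F W$ ($M{\left(F,W \right)} = F W + 11 W = 11 W + F W$)
$L = \frac{7}{20}$ ($L = \left(25 - 74\right) \left(- \frac{1}{140}\right) = \left(-49\right) \left(- \frac{1}{140}\right) = \frac{7}{20} \approx 0.35$)
$91 \left(L + M{\left(-9,-3 \right)}\right) = 91 \left(\frac{7}{20} - 3 \left(11 - 9\right)\right) = 91 \left(\frac{7}{20} - 6\right) = 91 \left(- \frac{113}{20}\right) = - \frac{10283}{20}$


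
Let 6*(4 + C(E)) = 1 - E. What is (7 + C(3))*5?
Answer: 40/3 ≈ 13.333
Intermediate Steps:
C(E) = -23/6 - E/6 (C(E) = -4 + (1 - E)/6 = -4 + (1/6 - E/6) = -23/6 - E/6)
(7 + C(3))*5 = (7 + (-23/6 - 1/6*3))*5 = (7 + (-23/6 - 1/2))*5 = (7 - 13/3)*5 = (8/3)*5 = 40/3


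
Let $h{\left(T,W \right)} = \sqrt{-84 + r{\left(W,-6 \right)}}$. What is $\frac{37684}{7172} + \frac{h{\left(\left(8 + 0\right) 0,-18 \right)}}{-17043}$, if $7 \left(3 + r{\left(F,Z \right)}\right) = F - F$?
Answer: $\frac{9421}{1793} - \frac{i \sqrt{87}}{17043} \approx 5.2543 - 0.00054729 i$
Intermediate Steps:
$r{\left(F,Z \right)} = -3$ ($r{\left(F,Z \right)} = -3 + \frac{F - F}{7} = -3 + \frac{1}{7} \cdot 0 = -3 + 0 = -3$)
$h{\left(T,W \right)} = i \sqrt{87}$ ($h{\left(T,W \right)} = \sqrt{-84 - 3} = \sqrt{-87} = i \sqrt{87}$)
$\frac{37684}{7172} + \frac{h{\left(\left(8 + 0\right) 0,-18 \right)}}{-17043} = \frac{37684}{7172} + \frac{i \sqrt{87}}{-17043} = 37684 \cdot \frac{1}{7172} + i \sqrt{87} \left(- \frac{1}{17043}\right) = \frac{9421}{1793} - \frac{i \sqrt{87}}{17043}$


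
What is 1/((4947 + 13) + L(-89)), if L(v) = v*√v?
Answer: 4960/25306569 + 89*I*√89/25306569 ≈ 0.000196 + 3.3178e-5*I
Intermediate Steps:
L(v) = v^(3/2)
1/((4947 + 13) + L(-89)) = 1/((4947 + 13) + (-89)^(3/2)) = 1/(4960 - 89*I*√89)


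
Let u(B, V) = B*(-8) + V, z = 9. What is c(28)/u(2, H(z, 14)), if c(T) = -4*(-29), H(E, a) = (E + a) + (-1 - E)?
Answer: -116/3 ≈ -38.667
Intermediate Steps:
H(E, a) = -1 + a
c(T) = 116
u(B, V) = V - 8*B (u(B, V) = -8*B + V = V - 8*B)
c(28)/u(2, H(z, 14)) = 116/((-1 + 14) - 8*2) = 116/(13 - 16) = 116/(-3) = 116*(-⅓) = -116/3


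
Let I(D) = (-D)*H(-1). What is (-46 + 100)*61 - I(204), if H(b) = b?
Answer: 3090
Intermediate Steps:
I(D) = D (I(D) = -D*(-1) = D)
(-46 + 100)*61 - I(204) = (-46 + 100)*61 - 1*204 = 54*61 - 204 = 3294 - 204 = 3090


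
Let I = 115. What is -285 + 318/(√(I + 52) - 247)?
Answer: -8709258/30421 - 159*√167/30421 ≈ -286.36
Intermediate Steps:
-285 + 318/(√(I + 52) - 247) = -285 + 318/(√(115 + 52) - 247) = -285 + 318/(√167 - 247) = -285 + 318/(-247 + √167)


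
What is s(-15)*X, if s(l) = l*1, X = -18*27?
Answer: 7290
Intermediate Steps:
X = -486
s(l) = l
s(-15)*X = -15*(-486) = 7290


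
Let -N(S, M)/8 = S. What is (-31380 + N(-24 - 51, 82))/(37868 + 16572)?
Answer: -1539/2722 ≈ -0.56539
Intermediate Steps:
N(S, M) = -8*S
(-31380 + N(-24 - 51, 82))/(37868 + 16572) = (-31380 - 8*(-24 - 51))/(37868 + 16572) = (-31380 - 8*(-75))/54440 = (-31380 + 600)*(1/54440) = -30780*1/54440 = -1539/2722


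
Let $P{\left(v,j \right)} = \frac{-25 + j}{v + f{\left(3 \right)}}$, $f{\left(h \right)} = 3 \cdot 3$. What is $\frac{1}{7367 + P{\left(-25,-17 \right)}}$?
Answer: $\frac{8}{58957} \approx 0.00013569$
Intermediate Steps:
$f{\left(h \right)} = 9$
$P{\left(v,j \right)} = \frac{-25 + j}{9 + v}$ ($P{\left(v,j \right)} = \frac{-25 + j}{v + 9} = \frac{-25 + j}{9 + v}$)
$\frac{1}{7367 + P{\left(-25,-17 \right)}} = \frac{1}{7367 + \frac{-25 - 17}{9 - 25}} = \frac{1}{7367 + \frac{1}{-16} \left(-42\right)} = \frac{1}{7367 - - \frac{21}{8}} = \frac{1}{7367 + \frac{21}{8}} = \frac{1}{\frac{58957}{8}} = \frac{8}{58957}$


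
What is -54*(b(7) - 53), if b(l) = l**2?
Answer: 216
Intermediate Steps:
-54*(b(7) - 53) = -54*(7**2 - 53) = -54*(49 - 53) = -54*(-4) = 216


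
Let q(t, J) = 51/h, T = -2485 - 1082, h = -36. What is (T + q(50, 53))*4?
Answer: -42821/3 ≈ -14274.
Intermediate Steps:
T = -3567
q(t, J) = -17/12 (q(t, J) = 51/(-36) = 51*(-1/36) = -17/12)
(T + q(50, 53))*4 = (-3567 - 17/12)*4 = -42821/12*4 = -42821/3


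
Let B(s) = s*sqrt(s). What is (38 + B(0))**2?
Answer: 1444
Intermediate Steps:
B(s) = s**(3/2)
(38 + B(0))**2 = (38 + 0**(3/2))**2 = (38 + 0)**2 = 38**2 = 1444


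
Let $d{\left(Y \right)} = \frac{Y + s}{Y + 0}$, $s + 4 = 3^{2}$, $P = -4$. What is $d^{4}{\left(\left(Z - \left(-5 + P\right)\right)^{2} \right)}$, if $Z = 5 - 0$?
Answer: $\frac{1632240801}{1475789056} \approx 1.106$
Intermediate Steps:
$Z = 5$ ($Z = 5 + 0 = 5$)
$s = 5$ ($s = -4 + 3^{2} = -4 + 9 = 5$)
$d{\left(Y \right)} = \frac{5 + Y}{Y}$ ($d{\left(Y \right)} = \frac{Y + 5}{Y + 0} = \frac{5 + Y}{Y}$)
$d^{4}{\left(\left(Z - \left(-5 + P\right)\right)^{2} \right)} = \left(\frac{5 + \left(5 + \left(5 - -4\right)\right)^{2}}{\left(5 + \left(5 - -4\right)\right)^{2}}\right)^{4} = \left(\frac{5 + \left(5 + \left(5 + 4\right)\right)^{2}}{\left(5 + \left(5 + 4\right)\right)^{2}}\right)^{4} = \left(\frac{5 + \left(5 + 9\right)^{2}}{\left(5 + 9\right)^{2}}\right)^{4} = \left(\frac{5 + 14^{2}}{14^{2}}\right)^{4} = \left(\frac{5 + 196}{196}\right)^{4} = \left(\frac{1}{196} \cdot 201\right)^{4} = \left(\frac{201}{196}\right)^{4} = \frac{1632240801}{1475789056}$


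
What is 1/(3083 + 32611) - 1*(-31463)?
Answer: 1123040323/35694 ≈ 31463.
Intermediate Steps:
1/(3083 + 32611) - 1*(-31463) = 1/35694 + 31463 = 1123040323/35694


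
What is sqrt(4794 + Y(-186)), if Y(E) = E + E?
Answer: sqrt(4422) ≈ 66.498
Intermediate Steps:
Y(E) = 2*E
sqrt(4794 + Y(-186)) = sqrt(4794 + 2*(-186)) = sqrt(4794 - 372) = sqrt(4422)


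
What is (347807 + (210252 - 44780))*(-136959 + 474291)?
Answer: 173145431628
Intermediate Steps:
(347807 + (210252 - 44780))*(-136959 + 474291) = (347807 + 165472)*337332 = 513279*337332 = 173145431628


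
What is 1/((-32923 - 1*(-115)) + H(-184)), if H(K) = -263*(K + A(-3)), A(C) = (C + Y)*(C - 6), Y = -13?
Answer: -1/22288 ≈ -4.4867e-5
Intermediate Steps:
A(C) = (-13 + C)*(-6 + C) (A(C) = (C - 13)*(C - 6) = (-13 + C)*(-6 + C))
H(K) = -37872 - 263*K (H(K) = -263*(K + (78 + (-3)² - 19*(-3))) = -263*(K + (78 + 9 + 57)) = -263*(K + 144) = -263*(144 + K) = -37872 - 263*K)
1/((-32923 - 1*(-115)) + H(-184)) = 1/((-32923 - 1*(-115)) + (-37872 - 263*(-184))) = 1/((-32923 + 115) + (-37872 + 48392)) = 1/(-32808 + 10520) = 1/(-22288) = -1/22288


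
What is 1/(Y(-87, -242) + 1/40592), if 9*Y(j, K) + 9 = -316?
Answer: -365328/13192391 ≈ -0.027692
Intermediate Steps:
Y(j, K) = -325/9 (Y(j, K) = -1 + (⅑)*(-316) = -1 - 316/9 = -325/9)
1/(Y(-87, -242) + 1/40592) = 1/(-325/9 + 1/40592) = 1/(-13192391/365328) = -365328/13192391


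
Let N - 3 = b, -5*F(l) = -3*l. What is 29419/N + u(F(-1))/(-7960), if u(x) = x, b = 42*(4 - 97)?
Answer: -1170864491/155339400 ≈ -7.5375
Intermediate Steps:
F(l) = 3*l/5 (F(l) = -(-3)*l/5 = 3*l/5)
b = -3906 (b = 42*(-93) = -3906)
N = -3903 (N = 3 - 3906 = -3903)
29419/N + u(F(-1))/(-7960) = 29419/(-3903) + ((⅗)*(-1))/(-7960) = 29419*(-1/3903) - ⅗*(-1/7960) = -29419/3903 + 3/39800 = -1170864491/155339400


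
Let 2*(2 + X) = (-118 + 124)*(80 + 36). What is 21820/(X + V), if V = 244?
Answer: 2182/59 ≈ 36.983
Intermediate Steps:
X = 346 (X = -2 + ((-118 + 124)*(80 + 36))/2 = -2 + (6*116)/2 = -2 + (½)*696 = -2 + 348 = 346)
21820/(X + V) = 21820/(346 + 244) = 21820/590 = 21820*(1/590) = 2182/59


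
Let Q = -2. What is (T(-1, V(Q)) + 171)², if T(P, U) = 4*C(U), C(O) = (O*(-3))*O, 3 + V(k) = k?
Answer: 16641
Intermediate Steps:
V(k) = -3 + k
C(O) = -3*O² (C(O) = (-3*O)*O = -3*O²)
T(P, U) = -12*U² (T(P, U) = 4*(-3*U²) = -12*U²)
(T(-1, V(Q)) + 171)² = (-12*(-3 - 2)² + 171)² = (-12*(-5)² + 171)² = (-12*25 + 171)² = (-300 + 171)² = (-129)² = 16641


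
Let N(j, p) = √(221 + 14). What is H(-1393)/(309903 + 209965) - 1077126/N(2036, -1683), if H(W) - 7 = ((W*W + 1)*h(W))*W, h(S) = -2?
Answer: 5406093707/519868 - 1077126*√235/235 ≈ -59865.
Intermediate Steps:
N(j, p) = √235
H(W) = 7 + W*(-2 - 2*W²) (H(W) = 7 + ((W*W + 1)*(-2))*W = 7 + ((W² + 1)*(-2))*W = 7 + ((1 + W²)*(-2))*W = 7 + (-2 - 2*W²)*W = 7 + W*(-2 - 2*W²))
H(-1393)/(309903 + 209965) - 1077126/N(2036, -1683) = (7 - 2*(-1393) - 2*(-1393)³)/(309903 + 209965) - 1077126*√235/235 = (7 + 2786 - 2*(-2703045457))/519868 - 1077126*√235/235 = (7 + 2786 + 5406090914)*(1/519868) - 1077126*√235/235 = 5406093707*(1/519868) - 1077126*√235/235 = 5406093707/519868 - 1077126*√235/235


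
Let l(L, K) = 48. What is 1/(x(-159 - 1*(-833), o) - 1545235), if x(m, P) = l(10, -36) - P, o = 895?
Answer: -1/1546082 ≈ -6.4680e-7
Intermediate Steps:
x(m, P) = 48 - P
1/(x(-159 - 1*(-833), o) - 1545235) = 1/((48 - 1*895) - 1545235) = 1/((48 - 895) - 1545235) = 1/(-847 - 1545235) = 1/(-1546082) = -1/1546082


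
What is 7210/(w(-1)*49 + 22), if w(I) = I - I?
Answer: 3605/11 ≈ 327.73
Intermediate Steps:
w(I) = 0
7210/(w(-1)*49 + 22) = 7210/(0*49 + 22) = 7210/(0 + 22) = 7210/22 = 7210*(1/22) = 3605/11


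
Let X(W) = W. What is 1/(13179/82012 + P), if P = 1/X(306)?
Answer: 12547836/2057393 ≈ 6.0989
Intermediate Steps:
P = 1/306 ≈ 0.0032680
1/(13179/82012 + P) = 1/(13179/82012 + 1/306) = 1/(2057393/12547836) = 12547836/2057393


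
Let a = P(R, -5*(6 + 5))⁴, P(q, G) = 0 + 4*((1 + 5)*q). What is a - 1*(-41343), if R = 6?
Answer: 430023039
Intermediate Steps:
P(q, G) = 24*q (P(q, G) = 0 + 4*(6*q) = 0 + 24*q = 24*q)
a = 429981696 (a = (24*6)⁴ = 144⁴ = 429981696)
a - 1*(-41343) = 429981696 - 1*(-41343) = 429981696 + 41343 = 430023039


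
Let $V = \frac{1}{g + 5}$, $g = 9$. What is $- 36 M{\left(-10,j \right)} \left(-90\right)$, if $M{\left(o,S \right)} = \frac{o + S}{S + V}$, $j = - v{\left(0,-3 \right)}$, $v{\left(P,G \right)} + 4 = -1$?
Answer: $- \frac{226800}{71} \approx -3194.4$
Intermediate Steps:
$v{\left(P,G \right)} = -5$ ($v{\left(P,G \right)} = -4 - 1 = -5$)
$j = 5$ ($j = \left(-1\right) \left(-5\right) = 5$)
$V = \frac{1}{14}$ ($V = \frac{1}{9 + 5} = \frac{1}{14} \approx 0.071429$)
$M{\left(o,S \right)} = \frac{S + o}{\frac{1}{14} + S}$ ($M{\left(o,S \right)} = \frac{o + S}{S + \frac{1}{14}} = \frac{S + o}{\frac{1}{14} + S}$)
$- 36 M{\left(-10,j \right)} \left(-90\right) = - 36 \frac{14 \left(5 - 10\right)}{1 + 14 \cdot 5} \left(-90\right) = - 36 \cdot 14 \frac{1}{1 + 70} \left(-5\right) \left(-90\right) = - 36 \cdot 14 \cdot \frac{1}{71} \left(-5\right) \left(-90\right) = \left(-36\right) \left(- \frac{70}{71}\right) \left(-90\right) = \frac{2520}{71} \left(-90\right) = - \frac{226800}{71}$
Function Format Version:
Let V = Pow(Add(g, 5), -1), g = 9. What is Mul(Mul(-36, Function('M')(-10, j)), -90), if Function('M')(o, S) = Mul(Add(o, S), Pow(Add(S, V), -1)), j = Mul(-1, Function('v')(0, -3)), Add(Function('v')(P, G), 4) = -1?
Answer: Rational(-226800, 71) ≈ -3194.4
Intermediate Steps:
Function('v')(P, G) = -5 (Function('v')(P, G) = Add(-4, -1) = -5)
j = 5 (j = Mul(-1, -5) = 5)
V = Rational(1, 14) (V = Pow(Add(9, 5), -1) = Pow(14, -1) = Rational(1, 14) ≈ 0.071429)
Function('M')(o, S) = Mul(Pow(Add(Rational(1, 14), S), -1), Add(S, o)) (Function('M')(o, S) = Mul(Add(o, S), Pow(Add(S, Rational(1, 14)), -1)) = Mul(Add(S, o), Pow(Add(Rational(1, 14), S), -1)) = Mul(Pow(Add(Rational(1, 14), S), -1), Add(S, o)))
Mul(Mul(-36, Function('M')(-10, j)), -90) = Mul(Mul(-36, Mul(14, Pow(Add(1, Mul(14, 5)), -1), Add(5, -10))), -90) = Mul(Mul(-36, Mul(14, Pow(Add(1, 70), -1), -5)), -90) = Mul(Mul(-36, Mul(14, Pow(71, -1), -5)), -90) = Mul(Mul(-36, Mul(14, Rational(1, 71), -5)), -90) = Mul(Mul(-36, Rational(-70, 71)), -90) = Mul(Rational(2520, 71), -90) = Rational(-226800, 71)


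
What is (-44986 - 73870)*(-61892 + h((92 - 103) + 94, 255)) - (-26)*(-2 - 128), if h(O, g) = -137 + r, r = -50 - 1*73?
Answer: 7387134732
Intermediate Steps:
r = -123 (r = -50 - 73 = -123)
h(O, g) = -260 (h(O, g) = -137 - 123 = -260)
(-44986 - 73870)*(-61892 + h((92 - 103) + 94, 255)) - (-26)*(-2 - 128) = (-44986 - 73870)*(-61892 - 260) - (-26)*(-2 - 128) = -118856*(-62152) - (-26)*(-130) = 7387138112 - 1*3380 = 7387138112 - 3380 = 7387134732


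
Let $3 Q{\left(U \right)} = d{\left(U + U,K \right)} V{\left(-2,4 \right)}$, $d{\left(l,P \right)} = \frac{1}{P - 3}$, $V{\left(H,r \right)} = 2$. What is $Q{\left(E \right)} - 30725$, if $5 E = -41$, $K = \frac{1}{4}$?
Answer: $- \frac{1013933}{33} \approx -30725.0$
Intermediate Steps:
$K = \frac{1}{4} \approx 0.25$
$d{\left(l,P \right)} = \frac{1}{-3 + P}$
$E = - \frac{41}{5}$ ($E = \frac{1}{5} \left(-41\right) = - \frac{41}{5} \approx -8.2$)
$Q{\left(U \right)} = - \frac{8}{33}$ ($Q{\left(U \right)} = \frac{\frac{1}{-3 + \frac{1}{4}} \cdot 2}{3} = \frac{\frac{1}{- \frac{11}{4}} \cdot 2}{3} = \frac{\left(- \frac{4}{11}\right) 2}{3} = \frac{1}{3} \left(- \frac{8}{11}\right) = - \frac{8}{33}$)
$Q{\left(E \right)} - 30725 = - \frac{8}{33} - 30725 = - \frac{1013933}{33}$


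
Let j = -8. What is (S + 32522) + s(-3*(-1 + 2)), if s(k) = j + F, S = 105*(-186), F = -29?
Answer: 12955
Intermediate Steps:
S = -19530
s(k) = -37 (s(k) = -8 - 29 = -37)
(S + 32522) + s(-3*(-1 + 2)) = (-19530 + 32522) - 37 = 12992 - 37 = 12955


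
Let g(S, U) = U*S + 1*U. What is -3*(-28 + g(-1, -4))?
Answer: 84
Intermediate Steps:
g(S, U) = U + S*U (g(S, U) = S*U + U = U + S*U)
-3*(-28 + g(-1, -4)) = -3*(-28 - 4*(1 - 1)) = -3*(-28 - 4*0) = -3*(-28 + 0) = -3*(-28) = 84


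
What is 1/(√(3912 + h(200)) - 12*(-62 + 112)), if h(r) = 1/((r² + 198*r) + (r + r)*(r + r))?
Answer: -143760000/85318684799 - 380*√1555268159/85318684799 ≈ -0.0018606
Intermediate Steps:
h(r) = 1/(5*r² + 198*r) (h(r) = 1/((r² + 198*r) + (2*r)*(2*r)) = 1/((r² + 198*r) + 4*r²) = 1/(5*r² + 198*r))
1/(√(3912 + h(200)) - 12*(-62 + 112)) = 1/(√(3912 + 1/(200*(198 + 5*200))) - 12*(-62 + 112)) = 1/(√(3912 + 1/(200*(198 + 1000))) - 12*50) = 1/(√(3912 + (1/200)/1198) - 600) = 1/(√(3912 + (1/200)*(1/1198)) - 600) = 1/(√(3912 + 1/239600) - 600) = 1/(√(937315201/239600) - 600) = 1/(19*√1555268159/11980 - 600) = 1/(-600 + 19*√1555268159/11980)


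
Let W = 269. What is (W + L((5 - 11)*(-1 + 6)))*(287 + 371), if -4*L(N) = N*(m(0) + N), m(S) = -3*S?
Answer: 28952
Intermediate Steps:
L(N) = -N**2/4 (L(N) = -N*(-3*0 + N)/4 = -N*(0 + N)/4 = -N*N/4 = -N**2/4)
(W + L((5 - 11)*(-1 + 6)))*(287 + 371) = (269 - (-1 + 6)**2*(5 - 11)**2/4)*(287 + 371) = (269 - (-6*5)**2/4)*658 = (269 - 1/4*(-30)**2)*658 = (269 - 1/4*900)*658 = (269 - 225)*658 = 44*658 = 28952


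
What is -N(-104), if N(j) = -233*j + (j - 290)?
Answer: -23838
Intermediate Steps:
N(j) = -290 - 232*j (N(j) = -233*j + (-290 + j) = -290 - 232*j)
-N(-104) = -(-290 - 232*(-104)) = -(-290 + 24128) = -1*23838 = -23838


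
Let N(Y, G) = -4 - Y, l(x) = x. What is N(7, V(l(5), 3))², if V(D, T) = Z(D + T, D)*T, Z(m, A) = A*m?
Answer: 121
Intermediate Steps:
V(D, T) = D*T*(D + T) (V(D, T) = (D*(D + T))*T = D*T*(D + T))
N(7, V(l(5), 3))² = (-4 - 1*7)² = (-4 - 7)² = (-11)² = 121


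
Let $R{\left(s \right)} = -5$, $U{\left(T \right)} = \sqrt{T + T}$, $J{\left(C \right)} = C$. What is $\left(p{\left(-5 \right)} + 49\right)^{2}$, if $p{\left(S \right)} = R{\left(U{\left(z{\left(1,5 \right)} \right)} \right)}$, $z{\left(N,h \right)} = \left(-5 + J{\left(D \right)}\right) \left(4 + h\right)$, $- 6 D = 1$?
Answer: $1936$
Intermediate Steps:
$D = - \frac{1}{6}$ ($D = \left(- \frac{1}{6}\right) 1 = - \frac{1}{6} \approx -0.16667$)
$z{\left(N,h \right)} = - \frac{62}{3} - \frac{31 h}{6}$ ($z{\left(N,h \right)} = \left(-5 - \frac{1}{6}\right) \left(4 + h\right) = - \frac{31 \left(4 + h\right)}{6} = - \frac{62}{3} - \frac{31 h}{6}$)
$U{\left(T \right)} = \sqrt{2} \sqrt{T}$ ($U{\left(T \right)} = \sqrt{2 T} = \sqrt{2} \sqrt{T}$)
$p{\left(S \right)} = -5$
$\left(p{\left(-5 \right)} + 49\right)^{2} = \left(-5 + 49\right)^{2} = 44^{2} = 1936$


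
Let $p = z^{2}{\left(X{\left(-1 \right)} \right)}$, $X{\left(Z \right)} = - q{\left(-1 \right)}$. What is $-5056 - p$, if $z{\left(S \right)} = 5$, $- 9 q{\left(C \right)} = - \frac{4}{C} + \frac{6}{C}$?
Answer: $-5081$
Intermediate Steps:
$q{\left(C \right)} = - \frac{2}{9 C}$ ($q{\left(C \right)} = - \frac{- \frac{4}{C} + \frac{6}{C}}{9} = - \frac{2 \frac{1}{C}}{9} = - \frac{2}{9 C}$)
$X{\left(Z \right)} = - \frac{2}{9}$ ($X{\left(Z \right)} = - \frac{-2}{9 \left(-1\right)} = - \frac{\left(-2\right) \left(-1\right)}{9} = \left(-1\right) \frac{2}{9} = - \frac{2}{9}$)
$p = 25$ ($p = 5^{2} = 25$)
$-5056 - p = -5056 - 25 = -5081$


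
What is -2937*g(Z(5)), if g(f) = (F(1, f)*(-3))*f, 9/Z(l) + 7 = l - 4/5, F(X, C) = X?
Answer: -396495/14 ≈ -28321.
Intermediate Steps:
Z(l) = 9/(-39/5 + l) (Z(l) = 9/(-7 + (l - 4/5)) = 9/(-7 + (l - 4*⅕)) = 9/(-7 + (l - ⅘)) = 9/(-7 + (-⅘ + l)) = 9/(-39/5 + l))
g(f) = -3*f (g(f) = (1*(-3))*f = -3*f)
-2937*g(Z(5)) = -(-8811)*45/(-39 + 5*5) = -(-8811)*45/(-39 + 25) = -(-8811)*45/(-14) = -(-8811)*45*(-1/14) = -(-8811)*(-45)/14 = -2937*135/14 = -396495/14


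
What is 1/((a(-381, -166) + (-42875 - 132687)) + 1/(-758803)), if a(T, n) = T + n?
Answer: -758803/133632037528 ≈ -5.6783e-6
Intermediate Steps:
1/((a(-381, -166) + (-42875 - 132687)) + 1/(-758803)) = 1/(((-381 - 166) + (-42875 - 132687)) + 1/(-758803)) = 1/((-547 - 175562) - 1/758803) = 1/(-176109 - 1/758803) = 1/(-133632037528/758803) = -758803/133632037528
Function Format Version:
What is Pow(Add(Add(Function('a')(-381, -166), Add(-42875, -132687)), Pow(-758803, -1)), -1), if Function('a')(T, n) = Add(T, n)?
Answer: Rational(-758803, 133632037528) ≈ -5.6783e-6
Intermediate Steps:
Pow(Add(Add(Function('a')(-381, -166), Add(-42875, -132687)), Pow(-758803, -1)), -1) = Pow(Add(Add(Add(-381, -166), Add(-42875, -132687)), Pow(-758803, -1)), -1) = Pow(Add(Add(-547, -175562), Rational(-1, 758803)), -1) = Pow(Add(-176109, Rational(-1, 758803)), -1) = Pow(Rational(-133632037528, 758803), -1) = Rational(-758803, 133632037528)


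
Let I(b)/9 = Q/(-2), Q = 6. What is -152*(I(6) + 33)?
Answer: -912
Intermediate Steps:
I(b) = -27 (I(b) = 9*(6/(-2)) = 9*(6*(-½)) = 9*(-3) = -27)
-152*(I(6) + 33) = -152*(-27 + 33) = -152*6 = -912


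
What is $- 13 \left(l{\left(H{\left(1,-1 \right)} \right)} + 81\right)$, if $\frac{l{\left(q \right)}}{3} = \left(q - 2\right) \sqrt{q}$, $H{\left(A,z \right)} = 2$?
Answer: $-1053$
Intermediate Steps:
$l{\left(q \right)} = 3 \sqrt{q} \left(-2 + q\right)$ ($l{\left(q \right)} = 3 \left(q - 2\right) \sqrt{q} = 3 \left(-2 + q\right) \sqrt{q} = 3 \sqrt{q} \left(-2 + q\right)$)
$- 13 \left(l{\left(H{\left(1,-1 \right)} \right)} + 81\right) = - 13 \left(3 \sqrt{2} \left(-2 + 2\right) + 81\right) = - 13 \left(3 \sqrt{2} \cdot 0 + 81\right) = - 13 \left(0 + 81\right) = \left(-13\right) 81 = -1053$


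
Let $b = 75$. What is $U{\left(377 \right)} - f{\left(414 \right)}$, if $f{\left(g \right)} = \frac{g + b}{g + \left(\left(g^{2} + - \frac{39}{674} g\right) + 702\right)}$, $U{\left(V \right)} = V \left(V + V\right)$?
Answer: $\frac{5507827581575}{19376157} \approx 2.8426 \cdot 10^{5}$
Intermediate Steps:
$U{\left(V \right)} = 2 V^{2}$ ($U{\left(V \right)} = V 2 V = 2 V^{2}$)
$f{\left(g \right)} = \frac{75 + g}{702 + g^{2} + \frac{635 g}{674}}$ ($f{\left(g \right)} = \frac{g + 75}{g + \left(\left(g^{2} + - \frac{39}{674} g\right) + 702\right)} = \frac{75 + g}{g + \left(\left(g^{2} + \left(-39\right) \frac{1}{674} g\right) + 702\right)} = \frac{75 + g}{g + \left(\left(g^{2} - \frac{39 g}{674}\right) + 702\right)} = \frac{75 + g}{g + \left(702 + g^{2} - \frac{39 g}{674}\right)} = \frac{75 + g}{702 + g^{2} + \frac{635 g}{674}}$)
$U{\left(377 \right)} - f{\left(414 \right)} = 2 \cdot 377^{2} - \frac{674 \left(75 + 414\right)}{473148 + 635 \cdot 414 + 674 \cdot 414^{2}} = 2 \cdot 142129 - 674 \frac{1}{473148 + 262890 + 674 \cdot 171396} \cdot 489 = 284258 - 674 \frac{1}{473148 + 262890 + 115520904} \cdot 489 = 284258 - 674 \cdot \frac{1}{116256942} \cdot 489 = 284258 - \frac{54931}{19376157} = \frac{5507827581575}{19376157}$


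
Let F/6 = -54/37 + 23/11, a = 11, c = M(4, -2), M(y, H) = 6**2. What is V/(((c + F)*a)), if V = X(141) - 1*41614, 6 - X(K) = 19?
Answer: -1540199/16194 ≈ -95.109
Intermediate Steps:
X(K) = -13 (X(K) = 6 - 1*19 = 6 - 19 = -13)
M(y, H) = 36
c = 36
F = 1542/407 (F = 6*(-54/37 + 23/11) = 6*(257/407) = 1542/407 ≈ 3.7887)
V = -41627 (V = -13 - 1*41614 = -13 - 41614 = -41627)
V/(((c + F)*a)) = -41627*1/(11*(36 + 1542/407)) = -41627/((16194/407)*11) = -41627/16194/37 = -41627*37/16194 = -1540199/16194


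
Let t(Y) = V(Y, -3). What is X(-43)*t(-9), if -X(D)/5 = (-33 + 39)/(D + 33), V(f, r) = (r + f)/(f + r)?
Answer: 3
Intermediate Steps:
V(f, r) = 1 (V(f, r) = (f + r)/(f + r) = 1)
t(Y) = 1
X(D) = -30/(33 + D) (X(D) = -5*(-33 + 39)/(D + 33) = -30/(33 + D))
X(-43)*t(-9) = -30/(33 - 43)*1 = -30/(-10)*1 = -30*(-⅒)*1 = 3*1 = 3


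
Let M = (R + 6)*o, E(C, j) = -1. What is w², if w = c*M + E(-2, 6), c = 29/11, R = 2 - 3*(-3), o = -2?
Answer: 994009/121 ≈ 8215.0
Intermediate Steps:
R = 11 (R = 2 + 9 = 11)
c = 29/11 (c = 29*(1/11) = 29/11 ≈ 2.6364)
M = -34 (M = (11 + 6)*(-2) = 17*(-2) = -34)
w = -997/11 (w = (29/11)*(-34) - 1 = -986/11 - 1 = -997/11 ≈ -90.636)
w² = (-997/11)² = 994009/121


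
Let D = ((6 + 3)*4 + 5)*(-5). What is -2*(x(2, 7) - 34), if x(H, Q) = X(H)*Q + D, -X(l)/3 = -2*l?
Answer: 310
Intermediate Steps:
X(l) = 6*l (X(l) = -(-6)*l = 6*l)
D = -205 (D = (9*4 + 5)*(-5) = (36 + 5)*(-5) = 41*(-5) = -205)
x(H, Q) = -205 + 6*H*Q (x(H, Q) = (6*H)*Q - 205 = 6*H*Q - 205 = -205 + 6*H*Q)
-2*(x(2, 7) - 34) = -2*((-205 + 6*2*7) - 34) = -2*((-205 + 84) - 34) = -2*(-121 - 34) = -2*(-155) = 310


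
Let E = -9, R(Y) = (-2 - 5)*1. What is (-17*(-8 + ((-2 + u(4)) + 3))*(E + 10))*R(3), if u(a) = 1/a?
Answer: -3213/4 ≈ -803.25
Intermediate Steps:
R(Y) = -7 (R(Y) = -7*1 = -7)
(-17*(-8 + ((-2 + u(4)) + 3))*(E + 10))*R(3) = -17*(-8 + ((-2 + 1/4) + 3))*(-9 + 10)*(-7) = -17*(-8 + ((-2 + ¼) + 3))*(-7) = -17*(-8 + (-7/4 + 3))*(-7) = -17*(-8 + 5/4)*(-7) = -(-459)/4*(-7) = -17*(-27/4)*(-7) = (459/4)*(-7) = -3213/4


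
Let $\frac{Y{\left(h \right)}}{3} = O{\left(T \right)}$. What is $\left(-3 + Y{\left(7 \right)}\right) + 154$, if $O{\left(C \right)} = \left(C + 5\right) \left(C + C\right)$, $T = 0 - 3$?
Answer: $115$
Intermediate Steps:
$T = -3$ ($T = 0 - 3 = -3$)
$O{\left(C \right)} = 2 C \left(5 + C\right)$ ($O{\left(C \right)} = \left(5 + C\right) 2 C = 2 C \left(5 + C\right)$)
$Y{\left(h \right)} = -36$ ($Y{\left(h \right)} = 3 \cdot 2 \left(-3\right) \left(5 - 3\right) = 3 \cdot 2 \left(-3\right) 2 = 3 \left(-12\right) = -36$)
$\left(-3 + Y{\left(7 \right)}\right) + 154 = \left(-3 - 36\right) + 154 = -39 + 154 = 115$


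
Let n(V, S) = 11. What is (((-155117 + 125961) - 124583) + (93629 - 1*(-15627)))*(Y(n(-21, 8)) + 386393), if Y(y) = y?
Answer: -17188409132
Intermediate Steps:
(((-155117 + 125961) - 124583) + (93629 - 1*(-15627)))*(Y(n(-21, 8)) + 386393) = (((-155117 + 125961) - 124583) + (93629 - 1*(-15627)))*(11 + 386393) = ((-29156 - 124583) + (93629 + 15627))*386404 = (-153739 + 109256)*386404 = -44483*386404 = -17188409132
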